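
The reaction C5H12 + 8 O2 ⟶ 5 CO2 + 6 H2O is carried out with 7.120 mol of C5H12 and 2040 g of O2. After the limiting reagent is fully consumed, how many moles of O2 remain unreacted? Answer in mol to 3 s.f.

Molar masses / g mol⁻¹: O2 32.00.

n(C5H12) = 7.120 mol
n(O2) = 2040 / 32.00 = 63.75 mol
n/ν → C5H12: 7.120, O2: 7.969; C5H12 is limiting.
O2 consumed = (8/1) × 7.120 = 56.96 mol
O2 remaining = 63.75 − 56.96 = 6.790 mol

6.79 mol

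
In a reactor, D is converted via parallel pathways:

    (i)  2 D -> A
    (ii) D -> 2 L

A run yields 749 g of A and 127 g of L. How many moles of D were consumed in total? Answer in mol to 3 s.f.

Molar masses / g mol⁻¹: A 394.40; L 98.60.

4.44 mol

n(A) = 749 / 394.40 = 1.899 mol
n(L) = 127 / 98.60 = 1.288 mol
n(D) via (i) = (2/1)×1.899 = 3.798 mol
n(D) via (ii) = (1/2)×1.288 = 0.6440 mol
total n(D) = 3.798 + 0.6440 = 4.442 mol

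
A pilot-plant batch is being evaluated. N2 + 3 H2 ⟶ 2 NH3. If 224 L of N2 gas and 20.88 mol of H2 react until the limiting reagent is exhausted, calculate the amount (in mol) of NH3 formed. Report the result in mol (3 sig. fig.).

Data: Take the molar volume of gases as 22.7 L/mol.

13.9 mol

n(N2) = 224.0 / 22.7 = 9.868 mol
n(H2) = 20.88 mol
n/ν for N2 = 9.868/1 = 9.868
n/ν for H2 = 20.88/3 = 6.960
Smallest n/ν is H2 → limiting reagent.
n(NH3) = (2/3) × 20.88 = 13.92 mol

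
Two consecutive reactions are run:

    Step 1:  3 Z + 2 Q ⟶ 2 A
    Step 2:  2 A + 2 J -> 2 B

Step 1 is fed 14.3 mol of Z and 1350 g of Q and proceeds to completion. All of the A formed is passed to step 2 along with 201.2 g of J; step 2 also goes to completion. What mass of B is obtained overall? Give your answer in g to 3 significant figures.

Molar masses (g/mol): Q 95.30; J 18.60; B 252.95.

2410 g

Step 1:
n(Z) = 14.30 mol
n(Q) = 1350 / 95.30 = 14.17 mol
n/ν for Z = 14.30/3 = 4.767
n/ν for Q = 14.17/2 = 7.085
Smallest n/ν is Z → limiting reagent.
n(A) produced = (2/3) × 14.30 = 9.533 mol
Step 2:
n(A) available = 9.533 mol
n(J) = 201.2 / 18.60 = 10.82 mol
n/ν for A = 9.533/2 = 4.767
n/ν for J = 10.82/2 = 5.410
Smallest n/ν is A → limiting reagent.
n(B) = (2/2) × 9.533 = 9.533 mol
mass = 9.533 × 252.95 = 2411 g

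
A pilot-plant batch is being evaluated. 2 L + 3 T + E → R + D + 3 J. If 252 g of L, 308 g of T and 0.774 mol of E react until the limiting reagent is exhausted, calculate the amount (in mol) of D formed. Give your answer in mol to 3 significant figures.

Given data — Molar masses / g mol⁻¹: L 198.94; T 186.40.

n(L) = 252.0 / 198.94 = 1.267 mol
n(T) = 308.0 / 186.40 = 1.652 mol
n(E) = 0.7740 mol
n/ν for L = 1.267/2 = 0.6335
n/ν for T = 1.652/3 = 0.5507
n/ν for E = 0.7740/1 = 0.7740
Smallest n/ν is T → limiting reagent.
n(D) = (1/3) × 1.652 = 0.5507 mol

0.551 mol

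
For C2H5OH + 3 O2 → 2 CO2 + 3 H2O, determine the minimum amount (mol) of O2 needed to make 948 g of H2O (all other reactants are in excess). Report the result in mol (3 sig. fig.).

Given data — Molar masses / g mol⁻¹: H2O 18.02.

52.6 mol

n(H2O) = 948 / 18.02 = 52.61 mol
n(O2) = (3/3) × 52.61 = 52.61 mol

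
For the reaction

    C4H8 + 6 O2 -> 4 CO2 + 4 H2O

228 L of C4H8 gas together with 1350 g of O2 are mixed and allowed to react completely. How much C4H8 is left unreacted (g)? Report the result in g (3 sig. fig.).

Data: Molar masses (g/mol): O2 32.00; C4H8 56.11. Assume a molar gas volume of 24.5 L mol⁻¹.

128 g

n(C4H8) = 228.0 / 24.5 = 9.306 mol
n(O2) = 1350 / 32.00 = 42.19 mol
n/ν for C4H8 = 9.306/1 = 9.306
n/ν for O2 = 42.19/6 = 7.032
Smallest n/ν is O2 → limiting reagent.
C4H8 consumed = (1/6) × 42.19 = 7.032 mol
C4H8 remaining = 9.306 − 7.032 = 2.274 mol
mass = 2.274 × 56.11 = 127.6 g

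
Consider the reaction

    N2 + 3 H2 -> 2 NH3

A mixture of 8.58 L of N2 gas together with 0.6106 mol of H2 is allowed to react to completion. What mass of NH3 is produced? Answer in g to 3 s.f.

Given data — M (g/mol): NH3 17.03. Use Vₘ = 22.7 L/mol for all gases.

6.93 g

n(N2) = 8.580 / 22.7 = 0.3780 mol
n(H2) = 0.6106 mol
n/ν for N2 = 0.3780/1 = 0.3780
n/ν for H2 = 0.6106/3 = 0.2035
Smallest n/ν is H2 → limiting reagent.
n(NH3) = (2/3) × 0.6106 = 0.4071 mol
mass = 0.4071 × 17.03 = 6.933 g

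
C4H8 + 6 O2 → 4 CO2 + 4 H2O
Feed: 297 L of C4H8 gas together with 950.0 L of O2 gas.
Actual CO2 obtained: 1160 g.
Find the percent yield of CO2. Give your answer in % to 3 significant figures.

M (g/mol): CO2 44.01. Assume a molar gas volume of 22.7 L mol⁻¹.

n(C4H8) = 297.0 / 22.7 = 13.08 mol
n(O2) = 950.0 / 22.7 = 41.85 mol
n/ν → C4H8: 13.08, O2: 6.975; O2 is limiting.
theoretical n(CO2) = (4/6) × 41.85 = 27.90 mol → 1228 g
% yield = 1160 / 1228 × 100 = 94.46 %

94.5 %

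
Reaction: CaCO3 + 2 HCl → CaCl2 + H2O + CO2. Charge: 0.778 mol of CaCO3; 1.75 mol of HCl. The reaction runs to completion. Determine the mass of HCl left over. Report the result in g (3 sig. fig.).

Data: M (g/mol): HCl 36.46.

n(CaCO3) = 0.7780 mol
n(HCl) = 1.750 mol
n/ν for CaCO3 = 0.7780/1 = 0.7780
n/ν for HCl = 1.750/2 = 0.8750
Smallest n/ν is CaCO3 → limiting reagent.
HCl consumed = (2/1) × 0.7780 = 1.556 mol
HCl remaining = 1.750 − 1.556 = 0.1940 mol
mass = 0.1940 × 36.46 = 7.073 g

7.07 g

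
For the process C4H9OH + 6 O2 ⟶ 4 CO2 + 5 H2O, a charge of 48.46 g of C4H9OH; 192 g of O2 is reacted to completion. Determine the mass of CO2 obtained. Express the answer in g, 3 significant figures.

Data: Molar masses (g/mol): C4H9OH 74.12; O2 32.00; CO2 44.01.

115 g

n(C4H9OH) = 48.46 / 74.12 = 0.6538 mol
n(O2) = 192.0 / 32.00 = 6.000 mol
n/ν → C4H9OH: 0.6538, O2: 1.000; C4H9OH is limiting.
n(CO2) = (4/1) × 0.6538 = 2.615 mol
mass = 2.615 × 44.01 = 115.1 g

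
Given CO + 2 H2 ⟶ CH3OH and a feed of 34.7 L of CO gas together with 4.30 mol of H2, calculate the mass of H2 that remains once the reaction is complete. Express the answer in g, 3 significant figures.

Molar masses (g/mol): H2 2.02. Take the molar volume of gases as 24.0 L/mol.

2.84 g

n(CO) = 34.70 / 24.0 = 1.446 mol
n(H2) = 4.300 mol
n/ν for CO = 1.446/1 = 1.446
n/ν for H2 = 4.300/2 = 2.150
Smallest n/ν is CO → limiting reagent.
H2 consumed = (2/1) × 1.446 = 2.892 mol
H2 remaining = 4.300 − 2.892 = 1.408 mol
mass = 1.408 × 2.02 = 2.844 g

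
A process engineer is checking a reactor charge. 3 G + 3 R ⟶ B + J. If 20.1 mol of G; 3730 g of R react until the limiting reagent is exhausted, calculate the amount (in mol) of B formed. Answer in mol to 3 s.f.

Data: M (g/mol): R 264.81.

n(G) = 20.10 mol
n(R) = 3730 / 264.81 = 14.09 mol
n/ν for G = 20.10/3 = 6.700
n/ν for R = 14.09/3 = 4.697
Smallest n/ν is R → limiting reagent.
n(B) = (1/3) × 14.09 = 4.697 mol

4.70 mol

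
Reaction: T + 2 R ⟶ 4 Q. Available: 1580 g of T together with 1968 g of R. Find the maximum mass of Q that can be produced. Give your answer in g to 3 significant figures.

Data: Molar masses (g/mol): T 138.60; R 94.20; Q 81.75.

3420 g

n(T) = 1580 / 138.60 = 11.40 mol
n(R) = 1968 / 94.20 = 20.89 mol
n/ν for T = 11.40/1 = 11.40
n/ν for R = 20.89/2 = 10.45
Smallest n/ν is R → limiting reagent.
n(Q) = (4/2) × 20.89 = 41.78 mol
mass = 41.78 × 81.75 = 3416 g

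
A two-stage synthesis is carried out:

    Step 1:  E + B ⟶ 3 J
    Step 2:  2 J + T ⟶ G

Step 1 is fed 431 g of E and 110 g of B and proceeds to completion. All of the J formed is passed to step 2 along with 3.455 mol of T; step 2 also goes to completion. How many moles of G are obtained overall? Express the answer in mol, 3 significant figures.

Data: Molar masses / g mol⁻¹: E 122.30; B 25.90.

Step 1:
n(E) = 431.0 / 122.30 = 3.524 mol
n(B) = 110.0 / 25.90 = 4.247 mol
n/ν for E = 3.524/1 = 3.524
n/ν for B = 4.247/1 = 4.247
Smallest n/ν is E → limiting reagent.
n(J) produced = (3/1) × 3.524 = 10.57 mol
Step 2:
n(J) available = 10.57 mol
n(T) = 3.455 mol
n/ν for J = 10.57/2 = 5.285
n/ν for T = 3.455/1 = 3.455
Smallest n/ν is T → limiting reagent.
n(G) = (1/1) × 3.455 = 3.455 mol

3.46 mol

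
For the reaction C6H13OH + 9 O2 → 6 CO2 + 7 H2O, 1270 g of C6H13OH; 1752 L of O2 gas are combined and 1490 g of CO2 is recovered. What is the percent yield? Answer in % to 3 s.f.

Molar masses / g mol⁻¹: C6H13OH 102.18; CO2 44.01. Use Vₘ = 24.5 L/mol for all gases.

71.0 %

n(C6H13OH) = 1270 / 102.18 = 12.43 mol
n(O2) = 1752 / 24.5 = 71.51 mol
n/ν → C6H13OH: 12.43, O2: 7.946; O2 is limiting.
theoretical n(CO2) = (6/9) × 71.51 = 47.67 mol → 2098 g
% yield = 1490 / 2098 × 100 = 71.02 %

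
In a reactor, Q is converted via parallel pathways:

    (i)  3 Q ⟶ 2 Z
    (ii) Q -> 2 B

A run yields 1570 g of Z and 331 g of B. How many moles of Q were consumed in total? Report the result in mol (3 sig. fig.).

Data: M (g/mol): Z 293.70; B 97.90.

n(Z) = 1570 / 293.70 = 5.346 mol
n(B) = 331 / 97.90 = 3.381 mol
n(Q) via (i) = (3/2)×5.346 = 8.019 mol
n(Q) via (ii) = (1/2)×3.381 = 1.691 mol
total n(Q) = 8.019 + 1.691 = 9.710 mol

9.71 mol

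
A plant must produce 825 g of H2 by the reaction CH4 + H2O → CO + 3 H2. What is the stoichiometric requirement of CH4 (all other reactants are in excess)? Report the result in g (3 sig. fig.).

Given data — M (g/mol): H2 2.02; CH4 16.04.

2180 g

n(H2) = 825 / 2.02 = 408.4 mol
n(CH4) = (1/3) × 408.4 = 136.1 mol
mass = 136.1 × 16.04 = 2183 g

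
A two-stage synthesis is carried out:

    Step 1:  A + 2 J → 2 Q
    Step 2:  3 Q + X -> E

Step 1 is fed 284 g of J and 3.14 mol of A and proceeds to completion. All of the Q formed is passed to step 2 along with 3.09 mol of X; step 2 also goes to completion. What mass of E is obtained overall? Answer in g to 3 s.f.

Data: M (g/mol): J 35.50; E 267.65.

Step 1:
n(J) = 284.0 / 35.50 = 8.000 mol
n(A) = 3.140 mol
n/ν for J = 8.000/2 = 4.000
n/ν for A = 3.140/1 = 3.140
Smallest n/ν is A → limiting reagent.
n(Q) produced = (2/1) × 3.140 = 6.280 mol
Step 2:
n(Q) available = 6.280 mol
n(X) = 3.090 mol
n/ν for Q = 6.280/3 = 2.093
n/ν for X = 3.090/1 = 3.090
Smallest n/ν is Q → limiting reagent.
n(E) = (1/3) × 6.280 = 2.093 mol
mass = 2.093 × 267.65 = 560.2 g

560 g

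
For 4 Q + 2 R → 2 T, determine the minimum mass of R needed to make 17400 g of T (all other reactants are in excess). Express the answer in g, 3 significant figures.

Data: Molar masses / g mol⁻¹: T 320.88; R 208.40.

n(T) = 17400 / 320.88 = 54.23 mol
n(R) = (2/2) × 54.23 = 54.23 mol
mass = 54.23 × 208.40 = 11300 g

11300 g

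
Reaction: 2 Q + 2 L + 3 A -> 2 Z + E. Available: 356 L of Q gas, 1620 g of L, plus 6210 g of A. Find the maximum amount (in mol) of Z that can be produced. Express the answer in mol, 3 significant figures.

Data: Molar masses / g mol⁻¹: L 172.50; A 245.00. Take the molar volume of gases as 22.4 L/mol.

9.39 mol

n(Q) = 356.0 / 22.4 = 15.89 mol
n(L) = 1620 / 172.50 = 9.391 mol
n(A) = 6210 / 245.00 = 25.35 mol
n/ν for Q = 15.89/2 = 7.945
n/ν for L = 9.391/2 = 4.696
n/ν for A = 25.35/3 = 8.450
Smallest n/ν is L → limiting reagent.
n(Z) = (2/2) × 9.391 = 9.391 mol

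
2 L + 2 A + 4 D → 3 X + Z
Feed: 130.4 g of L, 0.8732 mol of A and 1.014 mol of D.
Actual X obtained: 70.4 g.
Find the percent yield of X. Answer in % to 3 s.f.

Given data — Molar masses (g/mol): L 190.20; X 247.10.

n(L) = 130.4 / 190.20 = 0.6856 mol
n(A) = 0.8732 mol
n(D) = 1.014 mol
n/ν for L = 0.6856/2 = 0.3428
n/ν for A = 0.8732/2 = 0.4366
n/ν for D = 1.014/4 = 0.2535
Smallest n/ν is D → limiting reagent.
theoretical n(X) = (3/4) × 1.014 = 0.7605 mol → 187.9 g
% yield = 70.4 / 187.9 × 100 = 37.47 %

37.5 %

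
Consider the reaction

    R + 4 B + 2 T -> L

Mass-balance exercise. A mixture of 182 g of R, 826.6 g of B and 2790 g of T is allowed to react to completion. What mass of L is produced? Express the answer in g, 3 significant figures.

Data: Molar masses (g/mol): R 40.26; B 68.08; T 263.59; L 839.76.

2550 g

n(R) = 182.0 / 40.26 = 4.521 mol
n(B) = 826.6 / 68.08 = 12.14 mol
n(T) = 2790 / 263.59 = 10.58 mol
n/ν for R = 4.521/1 = 4.521
n/ν for B = 12.14/4 = 3.035
n/ν for T = 10.58/2 = 5.290
Smallest n/ν is B → limiting reagent.
n(L) = (1/4) × 12.14 = 3.035 mol
mass = 3.035 × 839.76 = 2549 g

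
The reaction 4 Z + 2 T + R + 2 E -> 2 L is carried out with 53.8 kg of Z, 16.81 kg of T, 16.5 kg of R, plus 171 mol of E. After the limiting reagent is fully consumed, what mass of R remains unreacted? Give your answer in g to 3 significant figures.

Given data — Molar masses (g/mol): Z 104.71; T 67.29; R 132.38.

5180 g

n(Z) = 53.80×1000 / 104.71 = 513.8 mol
n(T) = 16.81×1000 / 67.29 = 249.8 mol
n(R) = 16.50×1000 / 132.38 = 124.6 mol
n(E) = 171.0 mol
n/ν → Z: 128.5, T: 124.9, R: 124.6, E: 85.50; E is limiting.
R consumed = (1/2) × 171.0 = 85.50 mol
R remaining = 124.6 − 85.50 = 39.10 mol
mass = 39.10 × 132.38 = 5176 g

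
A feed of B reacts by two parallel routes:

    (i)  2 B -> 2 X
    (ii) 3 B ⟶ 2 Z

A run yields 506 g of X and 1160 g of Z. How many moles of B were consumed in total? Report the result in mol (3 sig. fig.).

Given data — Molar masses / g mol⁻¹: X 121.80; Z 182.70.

n(X) = 506 / 121.80 = 4.154 mol
n(Z) = 1160 / 182.70 = 6.349 mol
n(B) via (i) = (2/2)×4.154 = 4.154 mol
n(B) via (ii) = (3/2)×6.349 = 9.524 mol
total n(B) = 4.154 + 9.524 = 13.68 mol

13.7 mol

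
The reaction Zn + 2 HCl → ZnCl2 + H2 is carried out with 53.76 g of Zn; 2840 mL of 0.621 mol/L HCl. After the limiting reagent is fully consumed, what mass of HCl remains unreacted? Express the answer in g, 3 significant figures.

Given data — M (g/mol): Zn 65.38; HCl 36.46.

4.34 g

n(Zn) = 53.76 / 65.38 = 0.8223 mol
n(HCl) = 0.621 × 2840/1000 = 1.764 mol
n/ν for Zn = 0.8223/1 = 0.8223
n/ν for HCl = 1.764/2 = 0.8820
Smallest n/ν is Zn → limiting reagent.
HCl consumed = (2/1) × 0.8223 = 1.645 mol
HCl remaining = 1.764 − 1.645 = 0.1190 mol
mass = 0.1190 × 36.46 = 4.339 g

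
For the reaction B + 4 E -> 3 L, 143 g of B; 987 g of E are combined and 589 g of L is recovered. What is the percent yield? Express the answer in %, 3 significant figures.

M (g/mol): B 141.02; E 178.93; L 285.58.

n(B) = 143.0 / 141.02 = 1.014 mol
n(E) = 987.0 / 178.93 = 5.516 mol
n/ν for B = 1.014/1 = 1.014
n/ν for E = 5.516/4 = 1.379
Smallest n/ν is B → limiting reagent.
theoretical n(L) = (3/1) × 1.014 = 3.042 mol → 868.7 g
% yield = 589 / 868.7 × 100 = 67.80 %

67.8 %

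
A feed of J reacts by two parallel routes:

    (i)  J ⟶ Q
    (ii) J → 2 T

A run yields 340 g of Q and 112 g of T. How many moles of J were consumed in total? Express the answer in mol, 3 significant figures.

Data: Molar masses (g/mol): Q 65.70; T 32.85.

6.88 mol

n(Q) = 340 / 65.70 = 5.175 mol
n(T) = 112 / 32.85 = 3.409 mol
n(J) via (i) = (1/1)×5.175 = 5.175 mol
n(J) via (ii) = (1/2)×3.409 = 1.705 mol
total n(J) = 5.175 + 1.705 = 6.880 mol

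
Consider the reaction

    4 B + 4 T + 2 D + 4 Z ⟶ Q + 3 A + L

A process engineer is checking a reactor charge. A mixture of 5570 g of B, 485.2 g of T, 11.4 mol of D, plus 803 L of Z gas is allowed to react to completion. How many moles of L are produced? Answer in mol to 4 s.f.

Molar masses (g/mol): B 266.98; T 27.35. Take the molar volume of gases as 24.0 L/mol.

n(B) = 5570 / 266.98 = 20.86 mol
n(T) = 485.2 / 27.35 = 17.74 mol
n(D) = 11.40 mol
n(Z) = 803.0 / 24.0 = 33.46 mol
n/ν for B = 20.86/4 = 5.215
n/ν for T = 17.74/4 = 4.435
n/ν for D = 11.40/2 = 5.700
n/ν for Z = 33.46/4 = 8.365
Smallest n/ν is T → limiting reagent.
n(L) = (1/4) × 17.74 = 4.435 mol

4.435 mol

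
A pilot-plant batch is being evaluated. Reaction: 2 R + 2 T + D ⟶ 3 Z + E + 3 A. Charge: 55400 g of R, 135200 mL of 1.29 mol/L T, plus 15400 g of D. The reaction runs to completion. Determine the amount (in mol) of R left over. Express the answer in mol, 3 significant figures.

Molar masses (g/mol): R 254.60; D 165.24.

43.2 mol

n(R) = 55400 / 254.60 = 217.6 mol
n(T) = 1.29 × 135200/1000 = 174.4 mol
n(D) = 15400 / 165.24 = 93.20 mol
n/ν for R = 217.6/2 = 108.8
n/ν for T = 174.4/2 = 87.20
n/ν for D = 93.20/1 = 93.20
Smallest n/ν is T → limiting reagent.
R consumed = (2/2) × 174.4 = 174.4 mol
R remaining = 217.6 − 174.4 = 43.20 mol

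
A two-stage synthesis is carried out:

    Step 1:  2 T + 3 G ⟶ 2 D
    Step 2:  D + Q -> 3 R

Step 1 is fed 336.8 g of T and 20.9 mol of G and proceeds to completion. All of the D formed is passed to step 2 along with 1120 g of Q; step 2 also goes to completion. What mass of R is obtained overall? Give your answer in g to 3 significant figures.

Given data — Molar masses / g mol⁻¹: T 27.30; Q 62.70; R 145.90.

Step 1:
n(T) = 336.8 / 27.30 = 12.34 mol
n(G) = 20.90 mol
n/ν for T = 12.34/2 = 6.170
n/ν for G = 20.90/3 = 6.967
Smallest n/ν is T → limiting reagent.
n(D) produced = (2/2) × 12.34 = 12.34 mol
Step 2:
n(D) available = 12.34 mol
n(Q) = 1120 / 62.70 = 17.86 mol
n/ν for D = 12.34/1 = 12.34
n/ν for Q = 17.86/1 = 17.86
Smallest n/ν is D → limiting reagent.
n(R) = (3/1) × 12.34 = 37.02 mol
mass = 37.02 × 145.90 = 5401 g

5400 g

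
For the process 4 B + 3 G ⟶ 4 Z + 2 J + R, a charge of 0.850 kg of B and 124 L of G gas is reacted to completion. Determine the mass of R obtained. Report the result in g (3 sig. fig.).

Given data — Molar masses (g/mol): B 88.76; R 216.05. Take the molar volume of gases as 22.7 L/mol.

n(B) = 0.8500×1000 / 88.76 = 9.576 mol
n(G) = 124.0 / 22.7 = 5.463 mol
n/ν → B: 2.394, G: 1.821; G is limiting.
n(R) = (1/3) × 5.463 = 1.821 mol
mass = 1.821 × 216.05 = 393.4 g

393 g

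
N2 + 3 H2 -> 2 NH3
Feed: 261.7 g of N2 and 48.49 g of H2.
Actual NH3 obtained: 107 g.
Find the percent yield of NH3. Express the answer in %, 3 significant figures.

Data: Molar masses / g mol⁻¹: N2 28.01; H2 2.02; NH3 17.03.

39.3 %

n(N2) = 261.7 / 28.01 = 9.343 mol
n(H2) = 48.49 / 2.02 = 24.00 mol
n/ν for N2 = 9.343/1 = 9.343
n/ν for H2 = 24.00/3 = 8.000
Smallest n/ν is H2 → limiting reagent.
theoretical n(NH3) = (2/3) × 24.00 = 16.00 mol → 272.5 g
% yield = 107 / 272.5 × 100 = 39.27 %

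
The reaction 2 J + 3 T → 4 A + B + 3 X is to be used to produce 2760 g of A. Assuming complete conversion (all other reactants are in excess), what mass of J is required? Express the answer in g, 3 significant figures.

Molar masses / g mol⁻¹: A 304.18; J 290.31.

1320 g

n(A) = 2760 / 304.18 = 9.074 mol
n(J) = (2/4) × 9.074 = 4.537 mol
mass = 4.537 × 290.31 = 1317 g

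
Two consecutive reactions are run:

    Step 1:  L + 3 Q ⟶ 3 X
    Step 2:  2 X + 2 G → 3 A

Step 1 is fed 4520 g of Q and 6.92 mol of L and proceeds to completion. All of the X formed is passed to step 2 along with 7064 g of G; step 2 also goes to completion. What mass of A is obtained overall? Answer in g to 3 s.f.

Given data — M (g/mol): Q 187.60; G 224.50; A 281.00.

8750 g

Step 1:
n(Q) = 4520 / 187.60 = 24.09 mol
n(L) = 6.920 mol
n/ν for Q = 24.09/3 = 8.030
n/ν for L = 6.920/1 = 6.920
Smallest n/ν is L → limiting reagent.
n(X) produced = (3/1) × 6.920 = 20.76 mol
Step 2:
n(X) available = 20.76 mol
n(G) = 7064 / 224.50 = 31.47 mol
n/ν for X = 20.76/2 = 10.38
n/ν for G = 31.47/2 = 15.74
Smallest n/ν is X → limiting reagent.
n(A) = (3/2) × 20.76 = 31.14 mol
mass = 31.14 × 281.00 = 8750 g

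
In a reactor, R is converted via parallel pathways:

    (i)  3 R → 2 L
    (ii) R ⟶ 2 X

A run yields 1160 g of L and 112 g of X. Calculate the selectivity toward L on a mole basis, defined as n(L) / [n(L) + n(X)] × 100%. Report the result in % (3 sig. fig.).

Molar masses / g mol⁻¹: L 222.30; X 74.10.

77.5 %

n(L) = 1160 / 222.30 = 5.218 mol
n(X) = 112 / 74.10 = 1.511 mol
selectivity = 5.218/(5.218+1.511) × 100 = 77.54 %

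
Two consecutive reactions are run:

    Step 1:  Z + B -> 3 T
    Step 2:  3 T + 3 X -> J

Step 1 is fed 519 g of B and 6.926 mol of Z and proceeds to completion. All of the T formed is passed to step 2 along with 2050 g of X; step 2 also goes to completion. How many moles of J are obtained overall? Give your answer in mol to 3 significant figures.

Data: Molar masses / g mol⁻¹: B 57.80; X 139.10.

Step 1:
n(B) = 519.0 / 57.80 = 8.979 mol
n(Z) = 6.926 mol
n/ν for B = 8.979/1 = 8.979
n/ν for Z = 6.926/1 = 6.926
Smallest n/ν is Z → limiting reagent.
n(T) produced = (3/1) × 6.926 = 20.78 mol
Step 2:
n(T) available = 20.78 mol
n(X) = 2050 / 139.10 = 14.74 mol
n/ν for T = 20.78/3 = 6.927
n/ν for X = 14.74/3 = 4.913
Smallest n/ν is X → limiting reagent.
n(J) = (1/3) × 14.74 = 4.913 mol

4.91 mol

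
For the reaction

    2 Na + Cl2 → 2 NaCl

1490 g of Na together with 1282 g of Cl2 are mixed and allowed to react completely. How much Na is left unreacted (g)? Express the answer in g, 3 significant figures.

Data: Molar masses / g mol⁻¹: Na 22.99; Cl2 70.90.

n(Na) = 1490 / 22.99 = 64.81 mol
n(Cl2) = 1282 / 70.90 = 18.08 mol
n/ν for Na = 64.81/2 = 32.41
n/ν for Cl2 = 18.08/1 = 18.08
Smallest n/ν is Cl2 → limiting reagent.
Na consumed = (2/1) × 18.08 = 36.16 mol
Na remaining = 64.81 − 36.16 = 28.65 mol
mass = 28.65 × 22.99 = 658.7 g

659 g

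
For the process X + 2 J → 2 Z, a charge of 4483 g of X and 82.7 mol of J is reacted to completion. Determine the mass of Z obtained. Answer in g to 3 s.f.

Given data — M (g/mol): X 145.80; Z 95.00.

5840 g

n(X) = 4483 / 145.80 = 30.75 mol
n(J) = 82.70 mol
n/ν → X: 30.75, J: 41.35; X is limiting.
n(Z) = (2/1) × 30.75 = 61.50 mol
mass = 61.50 × 95.00 = 5843 g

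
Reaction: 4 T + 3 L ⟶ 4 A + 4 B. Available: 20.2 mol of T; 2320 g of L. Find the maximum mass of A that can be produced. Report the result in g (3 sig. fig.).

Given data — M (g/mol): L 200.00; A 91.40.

n(T) = 20.20 mol
n(L) = 2320 / 200.00 = 11.60 mol
n/ν for T = 20.20/4 = 5.050
n/ν for L = 11.60/3 = 3.867
Smallest n/ν is L → limiting reagent.
n(A) = (4/3) × 11.60 = 15.47 mol
mass = 15.47 × 91.40 = 1414 g

1410 g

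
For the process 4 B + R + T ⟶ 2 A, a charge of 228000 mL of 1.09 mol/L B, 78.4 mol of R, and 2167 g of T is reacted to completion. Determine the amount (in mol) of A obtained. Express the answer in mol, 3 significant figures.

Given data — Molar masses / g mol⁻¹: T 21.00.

n(B) = 1.09 × 228000/1000 = 248.5 mol
n(R) = 78.40 mol
n(T) = 2167 / 21.00 = 103.2 mol
n/ν for B = 248.5/4 = 62.13
n/ν for R = 78.40/1 = 78.40
n/ν for T = 103.2/1 = 103.2
Smallest n/ν is B → limiting reagent.
n(A) = (2/4) × 248.5 = 124.3 mol

124 mol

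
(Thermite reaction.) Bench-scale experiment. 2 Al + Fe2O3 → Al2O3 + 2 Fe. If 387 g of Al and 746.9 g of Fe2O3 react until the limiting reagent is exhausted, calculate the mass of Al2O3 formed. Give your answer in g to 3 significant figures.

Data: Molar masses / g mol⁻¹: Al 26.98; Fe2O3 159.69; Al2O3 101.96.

n(Al) = 387.0 / 26.98 = 14.34 mol
n(Fe2O3) = 746.9 / 159.69 = 4.677 mol
n/ν for Al = 14.34/2 = 7.170
n/ν for Fe2O3 = 4.677/1 = 4.677
Smallest n/ν is Fe2O3 → limiting reagent.
n(Al2O3) = (1/1) × 4.677 = 4.677 mol
mass = 4.677 × 101.96 = 476.9 g

477 g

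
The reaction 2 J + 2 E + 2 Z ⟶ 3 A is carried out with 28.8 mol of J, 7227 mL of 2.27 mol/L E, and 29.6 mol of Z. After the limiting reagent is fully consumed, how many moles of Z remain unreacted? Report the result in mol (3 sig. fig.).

n(J) = 28.80 mol
n(E) = 2.27 × 7227/1000 = 16.41 mol
n(Z) = 29.60 mol
n/ν → J: 14.40, E: 8.205, Z: 14.80; E is limiting.
Z consumed = (2/2) × 16.41 = 16.41 mol
Z remaining = 29.60 − 16.41 = 13.19 mol

13.2 mol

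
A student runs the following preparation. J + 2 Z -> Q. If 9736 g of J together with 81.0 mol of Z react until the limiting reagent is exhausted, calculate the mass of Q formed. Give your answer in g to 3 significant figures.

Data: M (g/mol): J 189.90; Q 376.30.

15200 g

n(J) = 9736 / 189.90 = 51.27 mol
n(Z) = 81.00 mol
n/ν for J = 51.27/1 = 51.27
n/ν for Z = 81.00/2 = 40.50
Smallest n/ν is Z → limiting reagent.
n(Q) = (1/2) × 81.00 = 40.50 mol
mass = 40.50 × 376.30 = 15240 g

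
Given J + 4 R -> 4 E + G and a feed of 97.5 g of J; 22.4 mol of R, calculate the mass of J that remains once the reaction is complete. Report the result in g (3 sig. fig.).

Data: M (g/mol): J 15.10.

12.9 g

n(J) = 97.50 / 15.10 = 6.457 mol
n(R) = 22.40 mol
n/ν for J = 6.457/1 = 6.457
n/ν for R = 22.40/4 = 5.600
Smallest n/ν is R → limiting reagent.
J consumed = (1/4) × 22.40 = 5.600 mol
J remaining = 6.457 − 5.600 = 0.8570 mol
mass = 0.8570 × 15.10 = 12.94 g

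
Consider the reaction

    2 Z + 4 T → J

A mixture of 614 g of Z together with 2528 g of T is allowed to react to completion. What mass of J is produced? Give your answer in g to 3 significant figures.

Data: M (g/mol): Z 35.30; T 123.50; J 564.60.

n(Z) = 614.0 / 35.30 = 17.39 mol
n(T) = 2528 / 123.50 = 20.47 mol
n/ν for Z = 17.39/2 = 8.695
n/ν for T = 20.47/4 = 5.118
Smallest n/ν is T → limiting reagent.
n(J) = (1/4) × 20.47 = 5.118 mol
mass = 5.118 × 564.60 = 2890 g

2890 g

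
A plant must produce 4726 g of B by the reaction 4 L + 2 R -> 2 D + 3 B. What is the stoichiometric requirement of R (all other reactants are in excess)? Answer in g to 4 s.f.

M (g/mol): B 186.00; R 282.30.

4782 g

n(B) = 4726 / 186.00 = 25.41 mol
n(R) = (2/3) × 25.41 = 16.94 mol
mass = 16.94 × 282.30 = 4782 g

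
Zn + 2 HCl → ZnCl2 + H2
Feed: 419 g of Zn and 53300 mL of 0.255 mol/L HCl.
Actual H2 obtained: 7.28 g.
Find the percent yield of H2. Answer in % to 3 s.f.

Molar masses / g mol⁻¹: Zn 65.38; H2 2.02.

n(Zn) = 419.0 / 65.38 = 6.409 mol
n(HCl) = 0.255 × 53300/1000 = 13.59 mol
n/ν for Zn = 6.409/1 = 6.409
n/ν for HCl = 13.59/2 = 6.795
Smallest n/ν is Zn → limiting reagent.
theoretical n(H2) = (1/1) × 6.409 = 6.409 mol → 12.95 g
% yield = 7.28 / 12.95 × 100 = 56.22 %

56.2 %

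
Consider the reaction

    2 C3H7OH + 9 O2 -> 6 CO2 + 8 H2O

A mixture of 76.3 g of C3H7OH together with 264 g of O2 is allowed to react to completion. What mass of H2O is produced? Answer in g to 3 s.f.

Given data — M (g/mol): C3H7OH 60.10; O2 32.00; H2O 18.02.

91.5 g

n(C3H7OH) = 76.30 / 60.10 = 1.270 mol
n(O2) = 264.0 / 32.00 = 8.250 mol
n/ν for C3H7OH = 1.270/2 = 0.6350
n/ν for O2 = 8.250/9 = 0.9167
Smallest n/ν is C3H7OH → limiting reagent.
n(H2O) = (8/2) × 1.270 = 5.080 mol
mass = 5.080 × 18.02 = 91.54 g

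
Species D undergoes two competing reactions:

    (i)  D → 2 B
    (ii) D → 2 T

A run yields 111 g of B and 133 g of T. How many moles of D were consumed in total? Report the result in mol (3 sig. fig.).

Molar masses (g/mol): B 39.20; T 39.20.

n(B) = 111 / 39.20 = 2.832 mol
n(T) = 133 / 39.20 = 3.393 mol
n(D) via (i) = (1/2)×2.832 = 1.416 mol
n(D) via (ii) = (1/2)×3.393 = 1.697 mol
total n(D) = 1.416 + 1.697 = 3.113 mol

3.11 mol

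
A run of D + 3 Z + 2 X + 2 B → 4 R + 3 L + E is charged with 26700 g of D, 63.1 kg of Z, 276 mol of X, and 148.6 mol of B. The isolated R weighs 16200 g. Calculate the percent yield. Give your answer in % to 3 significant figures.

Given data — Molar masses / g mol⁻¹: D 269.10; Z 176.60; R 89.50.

60.9 %

n(D) = 26700 / 269.10 = 99.22 mol
n(Z) = 63.10×1000 / 176.60 = 357.3 mol
n(X) = 276.0 mol
n(B) = 148.6 mol
n/ν for D = 99.22/1 = 99.22
n/ν for Z = 357.3/3 = 119.1
n/ν for X = 276.0/2 = 138.0
n/ν for B = 148.6/2 = 74.30
Smallest n/ν is B → limiting reagent.
theoretical n(R) = (4/2) × 148.6 = 297.2 mol → 26600 g
% yield = 16200 / 26600 × 100 = 60.90 %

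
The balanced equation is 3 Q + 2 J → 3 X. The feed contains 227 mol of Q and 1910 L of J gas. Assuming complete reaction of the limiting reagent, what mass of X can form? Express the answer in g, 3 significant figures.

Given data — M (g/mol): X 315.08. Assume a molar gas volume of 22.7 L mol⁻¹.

n(Q) = 227.0 mol
n(J) = 1910 / 22.7 = 84.14 mol
n/ν → Q: 75.67, J: 42.07; J is limiting.
n(X) = (3/2) × 84.14 = 126.2 mol
mass = 126.2 × 315.08 = 39760 g

39800 g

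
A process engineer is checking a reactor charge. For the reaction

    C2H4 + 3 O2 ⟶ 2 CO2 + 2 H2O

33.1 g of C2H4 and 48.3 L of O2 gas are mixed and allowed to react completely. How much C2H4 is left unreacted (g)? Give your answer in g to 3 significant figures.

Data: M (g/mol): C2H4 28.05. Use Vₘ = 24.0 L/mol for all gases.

14.3 g

n(C2H4) = 33.10 / 28.05 = 1.180 mol
n(O2) = 48.30 / 24.0 = 2.013 mol
n/ν → C2H4: 1.180, O2: 0.6710; O2 is limiting.
C2H4 consumed = (1/3) × 2.013 = 0.6710 mol
C2H4 remaining = 1.180 − 0.6710 = 0.5090 mol
mass = 0.5090 × 28.05 = 14.28 g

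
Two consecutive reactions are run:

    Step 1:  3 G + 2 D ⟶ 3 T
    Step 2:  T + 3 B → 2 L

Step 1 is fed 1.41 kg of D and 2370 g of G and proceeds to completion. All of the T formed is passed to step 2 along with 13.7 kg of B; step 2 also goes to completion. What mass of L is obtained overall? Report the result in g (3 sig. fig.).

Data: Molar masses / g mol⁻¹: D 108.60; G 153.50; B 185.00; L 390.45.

12100 g

Step 1:
n(D) = 1.410×1000 / 108.60 = 12.98 mol
n(G) = 2370 / 153.50 = 15.44 mol
n/ν for D = 12.98/2 = 6.490
n/ν for G = 15.44/3 = 5.147
Smallest n/ν is G → limiting reagent.
n(T) produced = (3/3) × 15.44 = 15.44 mol
Step 2:
n(T) available = 15.44 mol
n(B) = 13.70×1000 / 185.00 = 74.05 mol
n/ν for T = 15.44/1 = 15.44
n/ν for B = 74.05/3 = 24.68
Smallest n/ν is T → limiting reagent.
n(L) = (2/1) × 15.44 = 30.88 mol
mass = 30.88 × 390.45 = 12060 g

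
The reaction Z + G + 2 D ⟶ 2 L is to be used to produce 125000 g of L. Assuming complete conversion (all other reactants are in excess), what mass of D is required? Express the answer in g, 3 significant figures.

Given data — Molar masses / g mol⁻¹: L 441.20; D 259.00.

n(L) = 125000 / 441.20 = 283.3 mol
n(D) = (2/2) × 283.3 = 283.3 mol
mass = 283.3 × 259.00 = 73370 g

73400 g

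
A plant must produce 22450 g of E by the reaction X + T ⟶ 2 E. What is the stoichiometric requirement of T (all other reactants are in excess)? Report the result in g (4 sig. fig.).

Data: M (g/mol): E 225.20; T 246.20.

12270 g

n(E) = 22450 / 225.20 = 99.69 mol
n(T) = (1/2) × 99.69 = 49.85 mol
mass = 49.85 × 246.20 = 12270 g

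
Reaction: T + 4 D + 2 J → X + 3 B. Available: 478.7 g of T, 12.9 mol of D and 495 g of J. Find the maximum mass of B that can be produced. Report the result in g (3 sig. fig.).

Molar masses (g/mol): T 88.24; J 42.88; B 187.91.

1820 g

n(T) = 478.7 / 88.24 = 5.425 mol
n(D) = 12.90 mol
n(J) = 495.0 / 42.88 = 11.54 mol
n/ν → T: 5.425, D: 3.225, J: 5.770; D is limiting.
n(B) = (3/4) × 12.90 = 9.675 mol
mass = 9.675 × 187.91 = 1818 g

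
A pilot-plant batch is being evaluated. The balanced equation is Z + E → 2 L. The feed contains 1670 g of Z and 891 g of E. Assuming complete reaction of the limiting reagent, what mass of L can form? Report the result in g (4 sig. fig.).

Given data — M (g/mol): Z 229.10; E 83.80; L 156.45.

2281 g

n(Z) = 1670 / 229.10 = 7.289 mol
n(E) = 891.0 / 83.80 = 10.63 mol
n/ν → Z: 7.289, E: 10.63; Z is limiting.
n(L) = (2/1) × 7.289 = 14.58 mol
mass = 14.58 × 156.45 = 2281 g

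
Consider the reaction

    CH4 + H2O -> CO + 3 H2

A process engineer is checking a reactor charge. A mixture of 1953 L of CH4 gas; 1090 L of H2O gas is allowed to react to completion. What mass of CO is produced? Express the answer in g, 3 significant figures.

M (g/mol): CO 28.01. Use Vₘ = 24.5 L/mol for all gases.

n(CH4) = 1953 / 24.5 = 79.71 mol
n(H2O) = 1090 / 24.5 = 44.49 mol
n/ν for CH4 = 79.71/1 = 79.71
n/ν for H2O = 44.49/1 = 44.49
Smallest n/ν is H2O → limiting reagent.
n(CO) = (1/1) × 44.49 = 44.49 mol
mass = 44.49 × 28.01 = 1246 g

1250 g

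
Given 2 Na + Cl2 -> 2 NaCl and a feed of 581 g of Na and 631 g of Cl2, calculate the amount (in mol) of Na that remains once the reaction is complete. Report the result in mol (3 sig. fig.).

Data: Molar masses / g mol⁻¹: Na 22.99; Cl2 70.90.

n(Na) = 581.0 / 22.99 = 25.27 mol
n(Cl2) = 631.0 / 70.90 = 8.900 mol
n/ν for Na = 25.27/2 = 12.64
n/ν for Cl2 = 8.900/1 = 8.900
Smallest n/ν is Cl2 → limiting reagent.
Na consumed = (2/1) × 8.900 = 17.80 mol
Na remaining = 25.27 − 17.80 = 7.470 mol

7.47 mol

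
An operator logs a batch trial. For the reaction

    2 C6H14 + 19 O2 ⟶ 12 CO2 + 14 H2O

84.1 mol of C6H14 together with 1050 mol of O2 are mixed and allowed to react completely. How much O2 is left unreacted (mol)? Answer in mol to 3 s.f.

251 mol

n(C6H14) = 84.10 mol
n(O2) = 1050 mol
n/ν → C6H14: 42.05, O2: 55.26; C6H14 is limiting.
O2 consumed = (19/2) × 84.10 = 799.0 mol
O2 remaining = 1050 − 799.0 = 251.0 mol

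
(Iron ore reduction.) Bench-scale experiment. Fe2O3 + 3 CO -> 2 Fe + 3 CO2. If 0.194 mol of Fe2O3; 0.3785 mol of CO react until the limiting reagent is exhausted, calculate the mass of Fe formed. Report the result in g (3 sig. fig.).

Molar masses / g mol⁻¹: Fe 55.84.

14.1 g

n(Fe2O3) = 0.1940 mol
n(CO) = 0.3785 mol
n/ν for Fe2O3 = 0.1940/1 = 0.1940
n/ν for CO = 0.3785/3 = 0.1262
Smallest n/ν is CO → limiting reagent.
n(Fe) = (2/3) × 0.3785 = 0.2523 mol
mass = 0.2523 × 55.84 = 14.09 g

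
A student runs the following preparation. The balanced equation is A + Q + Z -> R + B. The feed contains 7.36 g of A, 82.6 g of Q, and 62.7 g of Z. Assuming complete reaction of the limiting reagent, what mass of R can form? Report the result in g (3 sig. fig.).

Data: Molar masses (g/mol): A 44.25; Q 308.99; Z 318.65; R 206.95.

34.4 g

n(A) = 7.360 / 44.25 = 0.1663 mol
n(Q) = 82.60 / 308.99 = 0.2673 mol
n(Z) = 62.70 / 318.65 = 0.1968 mol
n/ν for A = 0.1663/1 = 0.1663
n/ν for Q = 0.2673/1 = 0.2673
n/ν for Z = 0.1968/1 = 0.1968
Smallest n/ν is A → limiting reagent.
n(R) = (1/1) × 0.1663 = 0.1663 mol
mass = 0.1663 × 206.95 = 34.42 g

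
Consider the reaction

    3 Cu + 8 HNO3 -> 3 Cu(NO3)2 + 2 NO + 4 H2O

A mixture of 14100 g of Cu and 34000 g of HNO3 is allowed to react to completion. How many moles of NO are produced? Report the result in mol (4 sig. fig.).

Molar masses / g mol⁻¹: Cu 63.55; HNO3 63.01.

134.9 mol

n(Cu) = 14100 / 63.55 = 221.9 mol
n(HNO3) = 34000 / 63.01 = 539.6 mol
n/ν → Cu: 73.97, HNO3: 67.45; HNO3 is limiting.
n(NO) = (2/8) × 539.6 = 134.9 mol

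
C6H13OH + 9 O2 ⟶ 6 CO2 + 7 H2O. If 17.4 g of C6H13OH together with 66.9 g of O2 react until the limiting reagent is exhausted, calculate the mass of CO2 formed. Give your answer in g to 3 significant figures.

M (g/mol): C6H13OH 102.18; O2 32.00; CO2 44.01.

45.0 g

n(C6H13OH) = 17.40 / 102.18 = 0.1703 mol
n(O2) = 66.90 / 32.00 = 2.091 mol
n/ν for C6H13OH = 0.1703/1 = 0.1703
n/ν for O2 = 2.091/9 = 0.2323
Smallest n/ν is C6H13OH → limiting reagent.
n(CO2) = (6/1) × 0.1703 = 1.022 mol
mass = 1.022 × 44.01 = 44.98 g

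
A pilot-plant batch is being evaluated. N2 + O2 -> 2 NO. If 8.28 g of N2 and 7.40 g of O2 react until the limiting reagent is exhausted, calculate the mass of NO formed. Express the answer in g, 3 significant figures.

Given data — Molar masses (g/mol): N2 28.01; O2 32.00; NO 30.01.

13.9 g

n(N2) = 8.280 / 28.01 = 0.2956 mol
n(O2) = 7.400 / 32.00 = 0.2313 mol
n/ν for N2 = 0.2956/1 = 0.2956
n/ν for O2 = 0.2313/1 = 0.2313
Smallest n/ν is O2 → limiting reagent.
n(NO) = (2/1) × 0.2313 = 0.4626 mol
mass = 0.4626 × 30.01 = 13.88 g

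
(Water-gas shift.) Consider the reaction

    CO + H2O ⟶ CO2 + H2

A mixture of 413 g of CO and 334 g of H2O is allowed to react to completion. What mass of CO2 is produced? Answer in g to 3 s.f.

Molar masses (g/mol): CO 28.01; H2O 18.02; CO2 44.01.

n(CO) = 413.0 / 28.01 = 14.74 mol
n(H2O) = 334.0 / 18.02 = 18.53 mol
n/ν for CO = 14.74/1 = 14.74
n/ν for H2O = 18.53/1 = 18.53
Smallest n/ν is CO → limiting reagent.
n(CO2) = (1/1) × 14.74 = 14.74 mol
mass = 14.74 × 44.01 = 648.7 g

649 g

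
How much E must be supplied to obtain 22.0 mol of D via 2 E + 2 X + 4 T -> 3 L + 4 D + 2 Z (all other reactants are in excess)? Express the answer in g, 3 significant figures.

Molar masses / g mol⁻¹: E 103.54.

1140 g

n(D) = 22.00 mol
n(E) = (2/4) × 22.00 = 11.00 mol
mass = 11.00 × 103.54 = 1139 g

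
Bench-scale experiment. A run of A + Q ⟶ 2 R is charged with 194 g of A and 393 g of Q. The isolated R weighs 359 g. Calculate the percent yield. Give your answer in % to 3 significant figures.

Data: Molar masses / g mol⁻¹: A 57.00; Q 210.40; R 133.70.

71.9 %

n(A) = 194.0 / 57.00 = 3.404 mol
n(Q) = 393.0 / 210.40 = 1.868 mol
n/ν for A = 3.404/1 = 3.404
n/ν for Q = 1.868/1 = 1.868
Smallest n/ν is Q → limiting reagent.
theoretical n(R) = (2/1) × 1.868 = 3.736 mol → 499.5 g
% yield = 359 / 499.5 × 100 = 71.87 %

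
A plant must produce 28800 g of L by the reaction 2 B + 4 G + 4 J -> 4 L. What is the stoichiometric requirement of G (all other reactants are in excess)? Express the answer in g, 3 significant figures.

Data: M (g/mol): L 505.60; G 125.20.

7130 g

n(L) = 28800 / 505.60 = 56.96 mol
n(G) = (4/4) × 56.96 = 56.96 mol
mass = 56.96 × 125.20 = 7131 g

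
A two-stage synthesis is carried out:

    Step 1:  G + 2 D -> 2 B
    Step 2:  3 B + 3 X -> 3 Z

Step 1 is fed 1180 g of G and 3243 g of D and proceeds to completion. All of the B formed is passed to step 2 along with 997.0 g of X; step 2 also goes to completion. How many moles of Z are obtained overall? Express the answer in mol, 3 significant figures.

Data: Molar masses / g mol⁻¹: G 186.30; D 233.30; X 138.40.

7.20 mol

Step 1:
n(G) = 1180 / 186.30 = 6.334 mol
n(D) = 3243 / 233.30 = 13.90 mol
n/ν for G = 6.334/1 = 6.334
n/ν for D = 13.90/2 = 6.950
Smallest n/ν is G → limiting reagent.
n(B) produced = (2/1) × 6.334 = 12.67 mol
Step 2:
n(B) available = 12.67 mol
n(X) = 997.0 / 138.40 = 7.204 mol
n/ν for B = 12.67/3 = 4.223
n/ν for X = 7.204/3 = 2.401
Smallest n/ν is X → limiting reagent.
n(Z) = (3/3) × 7.204 = 7.204 mol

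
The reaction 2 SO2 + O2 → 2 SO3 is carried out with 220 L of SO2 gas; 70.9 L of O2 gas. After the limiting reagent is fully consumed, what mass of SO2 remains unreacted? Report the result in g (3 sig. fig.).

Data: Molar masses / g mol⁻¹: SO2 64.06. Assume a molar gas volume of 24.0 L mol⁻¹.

209 g

n(SO2) = 220.0 / 24.0 = 9.167 mol
n(O2) = 70.90 / 24.0 = 2.954 mol
n/ν for SO2 = 9.167/2 = 4.584
n/ν for O2 = 2.954/1 = 2.954
Smallest n/ν is O2 → limiting reagent.
SO2 consumed = (2/1) × 2.954 = 5.908 mol
SO2 remaining = 9.167 − 5.908 = 3.259 mol
mass = 3.259 × 64.06 = 208.8 g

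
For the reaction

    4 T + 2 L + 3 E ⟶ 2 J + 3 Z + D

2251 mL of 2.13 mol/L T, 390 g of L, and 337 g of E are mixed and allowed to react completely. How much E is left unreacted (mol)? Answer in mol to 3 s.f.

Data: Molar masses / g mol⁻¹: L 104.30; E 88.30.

n(T) = 2.13 × 2251/1000 = 4.795 mol
n(L) = 390.0 / 104.30 = 3.739 mol
n(E) = 337.0 / 88.30 = 3.817 mol
n/ν for T = 4.795/4 = 1.199
n/ν for L = 3.739/2 = 1.870
n/ν for E = 3.817/3 = 1.272
Smallest n/ν is T → limiting reagent.
E consumed = (3/4) × 4.795 = 3.596 mol
E remaining = 3.817 − 3.596 = 0.2210 mol

0.221 mol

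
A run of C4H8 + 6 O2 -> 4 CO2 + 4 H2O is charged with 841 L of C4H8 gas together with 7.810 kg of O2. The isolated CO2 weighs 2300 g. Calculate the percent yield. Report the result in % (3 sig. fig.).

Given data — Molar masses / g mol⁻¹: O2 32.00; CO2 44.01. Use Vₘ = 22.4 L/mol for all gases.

n(C4H8) = 841.0 / 22.4 = 37.54 mol
n(O2) = 7.810×1000 / 32.00 = 244.1 mol
n/ν for C4H8 = 37.54/1 = 37.54
n/ν for O2 = 244.1/6 = 40.68
Smallest n/ν is C4H8 → limiting reagent.
theoretical n(CO2) = (4/1) × 37.54 = 150.2 mol → 6610 g
% yield = 2300 / 6610 × 100 = 34.80 %

34.8 %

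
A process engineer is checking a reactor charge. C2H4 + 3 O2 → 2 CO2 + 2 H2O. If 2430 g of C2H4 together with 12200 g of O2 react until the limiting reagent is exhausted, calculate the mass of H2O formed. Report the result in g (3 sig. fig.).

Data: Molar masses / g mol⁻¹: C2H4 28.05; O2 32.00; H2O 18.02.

n(C2H4) = 2430 / 28.05 = 86.63 mol
n(O2) = 12200 / 32.00 = 381.3 mol
n/ν → C2H4: 86.63, O2: 127.1; C2H4 is limiting.
n(H2O) = (2/1) × 86.63 = 173.3 mol
mass = 173.3 × 18.02 = 3123 g

3120 g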